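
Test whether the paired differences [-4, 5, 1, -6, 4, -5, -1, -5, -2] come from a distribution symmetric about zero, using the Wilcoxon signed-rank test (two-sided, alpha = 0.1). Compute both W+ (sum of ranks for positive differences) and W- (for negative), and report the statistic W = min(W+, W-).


Step 1: Drop any zero differences (none here) and take |d_i|.
|d| = [4, 5, 1, 6, 4, 5, 1, 5, 2]
Step 2: Midrank |d_i| (ties get averaged ranks).
ranks: |4|->4.5, |5|->7, |1|->1.5, |6|->9, |4|->4.5, |5|->7, |1|->1.5, |5|->7, |2|->3
Step 3: Attach original signs; sum ranks with positive sign and with negative sign.
W+ = 7 + 1.5 + 4.5 = 13
W- = 4.5 + 9 + 7 + 1.5 + 7 + 3 = 32
(Check: W+ + W- = 45 should equal n(n+1)/2 = 45.)
Step 4: Test statistic W = min(W+, W-) = 13.
Step 5: Ties in |d|, so use the tie-corrected normal approximation.
        E[W] = n(n+1)/4 = 9*10/4 = 22.5.
        Tie groups: |d|=1 (t=2), |d|=4 (t=2), |d|=5 (t=3); sum(t^3 - t) = 36.
        Var[W] = n(n+1)(2n+1)/24 - sum(t^3-t)/48 = 1710/24 - 36/48 = 70.5.
        z = (W - E[W]) / sqrt(Var[W]) = (13 - 22.5) / 8.3964 = -1.1314.
        Two-sided p = 2*Phi(z) = 0.257873.
Step 6: alpha = 0.1. fail to reject H0.

W+ = 13, W- = 32, W = min = 13, p = 0.257873, fail to reject H0.


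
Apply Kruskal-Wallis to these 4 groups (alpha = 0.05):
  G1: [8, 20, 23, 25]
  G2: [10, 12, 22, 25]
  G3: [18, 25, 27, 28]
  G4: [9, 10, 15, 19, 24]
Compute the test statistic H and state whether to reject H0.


Step 1: Combine all N = 17 observations and assign midranks.
sorted (value, group, rank): (8,G1,1), (9,G4,2), (10,G2,3.5), (10,G4,3.5), (12,G2,5), (15,G4,6), (18,G3,7), (19,G4,8), (20,G1,9), (22,G2,10), (23,G1,11), (24,G4,12), (25,G1,14), (25,G2,14), (25,G3,14), (27,G3,16), (28,G3,17)
Step 2: Sum ranks within each group.
R_1 = 35 (n_1 = 4)
R_2 = 32.5 (n_2 = 4)
R_3 = 54 (n_3 = 4)
R_4 = 31.5 (n_4 = 5)
Step 3: H = 12/(N(N+1)) * sum(R_i^2/n_i) - 3(N+1)
     = 12/(17*18) * (35^2/4 + 32.5^2/4 + 54^2/4 + 31.5^2/5) - 3*18
     = 0.039216 * 1497.76 - 54
     = 4.735784.
Step 4: Ties present; correction factor C = 1 - 30/(17^3 - 17) = 0.993873. Corrected H = 4.735784 / 0.993873 = 4.764982.
Step 5: Under H0, H ~ chi^2(3); p-value = 0.189838.
Step 6: alpha = 0.05. fail to reject H0.

H = 4.7650, df = 3, p = 0.189838, fail to reject H0.


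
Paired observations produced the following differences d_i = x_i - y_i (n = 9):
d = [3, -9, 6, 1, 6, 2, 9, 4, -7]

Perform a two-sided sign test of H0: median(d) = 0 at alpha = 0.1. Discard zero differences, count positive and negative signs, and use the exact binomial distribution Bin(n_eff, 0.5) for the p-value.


Step 1: Discard zero differences. Original n = 9; n_eff = number of nonzero differences = 9.
Nonzero differences (with sign): +3, -9, +6, +1, +6, +2, +9, +4, -7
Step 2: Count signs: positive = 7, negative = 2.
Step 3: Under H0: P(positive) = 0.5, so the number of positives S ~ Bin(9, 0.5).
Step 4: Two-sided exact p-value = sum of Bin(9,0.5) probabilities at or below the observed probability = 0.179688.
Step 5: alpha = 0.1. fail to reject H0.

n_eff = 9, pos = 7, neg = 2, p = 0.179688, fail to reject H0.


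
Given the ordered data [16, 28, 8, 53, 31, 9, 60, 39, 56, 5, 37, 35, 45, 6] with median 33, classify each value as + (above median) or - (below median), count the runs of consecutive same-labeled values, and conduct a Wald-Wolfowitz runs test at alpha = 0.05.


Step 1: Compute median = 33; label A = above, B = below.
Labels in order: BBBABBAAABAAAB  (n_A = 7, n_B = 7)
Step 2: Count runs R = 7.
Step 3: Under H0 (random ordering), E[R] = 2*n_A*n_B/(n_A+n_B) + 1 = 2*7*7/14 + 1 = 8.0000.
        Var[R] = 2*n_A*n_B*(2*n_A*n_B - n_A - n_B) / ((n_A+n_B)^2 * (n_A+n_B-1)) = 8232/2548 = 3.2308.
        SD[R] = 1.7974.
Step 4: Continuity-corrected z = (R + 0.5 - E[R]) / SD[R] = (7 + 0.5 - 8.0000) / 1.7974 = -0.2782.
Step 5: Two-sided p-value via normal approximation = 2*(1 - Phi(|z|)) = 0.780879.
Step 6: alpha = 0.05. fail to reject H0.

R = 7, z = -0.2782, p = 0.780879, fail to reject H0.


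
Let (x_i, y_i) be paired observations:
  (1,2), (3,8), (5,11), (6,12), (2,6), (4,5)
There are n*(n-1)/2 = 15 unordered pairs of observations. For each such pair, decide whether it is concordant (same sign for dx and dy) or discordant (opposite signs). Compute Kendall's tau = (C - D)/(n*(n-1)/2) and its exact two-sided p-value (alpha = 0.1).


Step 1: Enumerate the 15 unordered pairs (i,j) with i<j and classify each by sign(x_j-x_i) * sign(y_j-y_i).
  (1,2):dx=+2,dy=+6->C; (1,3):dx=+4,dy=+9->C; (1,4):dx=+5,dy=+10->C; (1,5):dx=+1,dy=+4->C
  (1,6):dx=+3,dy=+3->C; (2,3):dx=+2,dy=+3->C; (2,4):dx=+3,dy=+4->C; (2,5):dx=-1,dy=-2->C
  (2,6):dx=+1,dy=-3->D; (3,4):dx=+1,dy=+1->C; (3,5):dx=-3,dy=-5->C; (3,6):dx=-1,dy=-6->C
  (4,5):dx=-4,dy=-6->C; (4,6):dx=-2,dy=-7->C; (5,6):dx=+2,dy=-1->D
Step 2: C = 13, D = 2, total pairs = 15.
Step 3: tau = (C - D)/(n(n-1)/2) = (13 - 2)/15 = 0.733333.
Step 4: Exact two-sided p-value (enumerate n! = 720 permutations of y under H0): p = 0.055556.
Step 5: alpha = 0.1. reject H0.

tau_b = 0.7333 (C=13, D=2), p = 0.055556, reject H0.


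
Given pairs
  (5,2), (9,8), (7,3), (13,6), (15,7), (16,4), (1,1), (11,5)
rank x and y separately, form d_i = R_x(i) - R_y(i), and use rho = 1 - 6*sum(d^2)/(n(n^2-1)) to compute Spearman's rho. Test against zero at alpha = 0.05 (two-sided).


Step 1: Rank x and y separately (midranks; no ties here).
rank(x): 5->2, 9->4, 7->3, 13->6, 15->7, 16->8, 1->1, 11->5
rank(y): 2->2, 8->8, 3->3, 6->6, 7->7, 4->4, 1->1, 5->5
Step 2: d_i = R_x(i) - R_y(i); compute d_i^2.
  (2-2)^2=0, (4-8)^2=16, (3-3)^2=0, (6-6)^2=0, (7-7)^2=0, (8-4)^2=16, (1-1)^2=0, (5-5)^2=0
sum(d^2) = 32.
Step 3: rho = 1 - 6*32 / (8*(8^2 - 1)) = 1 - 192/504 = 0.619048.
Step 4: Under H0, t = rho * sqrt((n-2)/(1-rho^2)) = 1.9308 ~ t(6).
Step 5: Two-sided p-value from the t-distribution with 6 df = 0.101733.
Step 6: alpha = 0.05. fail to reject H0.

rho = 0.6190, p = 0.101733, fail to reject H0 at alpha = 0.05.


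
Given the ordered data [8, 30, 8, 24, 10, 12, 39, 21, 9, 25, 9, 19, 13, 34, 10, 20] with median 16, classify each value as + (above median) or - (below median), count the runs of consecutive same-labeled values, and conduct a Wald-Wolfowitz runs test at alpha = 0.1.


Step 1: Compute median = 16; label A = above, B = below.
Labels in order: BABABBAABABABABA  (n_A = 8, n_B = 8)
Step 2: Count runs R = 14.
Step 3: Under H0 (random ordering), E[R] = 2*n_A*n_B/(n_A+n_B) + 1 = 2*8*8/16 + 1 = 9.0000.
        Var[R] = 2*n_A*n_B*(2*n_A*n_B - n_A - n_B) / ((n_A+n_B)^2 * (n_A+n_B-1)) = 14336/3840 = 3.7333.
        SD[R] = 1.9322.
Step 4: Continuity-corrected z = (R - 0.5 - E[R]) / SD[R] = (14 - 0.5 - 9.0000) / 1.9322 = 2.3290.
Step 5: Two-sided p-value via normal approximation = 2*(1 - Phi(|z|)) = 0.019861.
Step 6: alpha = 0.1. reject H0.

R = 14, z = 2.3290, p = 0.019861, reject H0.


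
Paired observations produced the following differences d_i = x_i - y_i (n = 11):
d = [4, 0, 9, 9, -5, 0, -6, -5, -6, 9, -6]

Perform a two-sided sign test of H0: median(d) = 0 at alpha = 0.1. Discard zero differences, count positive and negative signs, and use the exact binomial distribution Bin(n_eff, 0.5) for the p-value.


Step 1: Discard zero differences. Original n = 11; n_eff = number of nonzero differences = 9.
Nonzero differences (with sign): +4, +9, +9, -5, -6, -5, -6, +9, -6
Step 2: Count signs: positive = 4, negative = 5.
Step 3: Under H0: P(positive) = 0.5, so the number of positives S ~ Bin(9, 0.5).
Step 4: Two-sided exact p-value = sum of Bin(9,0.5) probabilities at or below the observed probability = 1.000000.
Step 5: alpha = 0.1. fail to reject H0.

n_eff = 9, pos = 4, neg = 5, p = 1.000000, fail to reject H0.


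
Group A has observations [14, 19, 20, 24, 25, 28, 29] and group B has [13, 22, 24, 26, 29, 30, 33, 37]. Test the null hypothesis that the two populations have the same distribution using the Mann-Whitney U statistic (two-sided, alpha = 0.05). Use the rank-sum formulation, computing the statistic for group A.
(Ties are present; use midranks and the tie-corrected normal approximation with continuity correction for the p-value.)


Step 1: Combine and sort all 15 observations; assign midranks.
sorted (value, group): (13,Y), (14,X), (19,X), (20,X), (22,Y), (24,X), (24,Y), (25,X), (26,Y), (28,X), (29,X), (29,Y), (30,Y), (33,Y), (37,Y)
ranks: 13->1, 14->2, 19->3, 20->4, 22->5, 24->6.5, 24->6.5, 25->8, 26->9, 28->10, 29->11.5, 29->11.5, 30->13, 33->14, 37->15
Step 2: Rank sum for X: R1 = 2 + 3 + 4 + 6.5 + 8 + 10 + 11.5 = 45.
Step 3: U_X = R1 - n1(n1+1)/2 = 45 - 7*8/2 = 45 - 28 = 17.
       U_Y = n1*n2 - U_X = 56 - 17 = 39.
Step 4: Ties are present, so use the tie-corrected normal approximation (with continuity correction) for the p-value.
Step 5: p-value = 0.223485; compare to alpha = 0.05. fail to reject H0.

U_X = 17, p = 0.223485, fail to reject H0 at alpha = 0.05.


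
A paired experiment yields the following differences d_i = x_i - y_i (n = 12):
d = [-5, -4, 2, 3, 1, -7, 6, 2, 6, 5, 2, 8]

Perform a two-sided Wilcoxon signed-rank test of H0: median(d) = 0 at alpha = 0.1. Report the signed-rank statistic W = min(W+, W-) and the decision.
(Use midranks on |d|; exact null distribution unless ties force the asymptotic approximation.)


Step 1: Drop any zero differences (none here) and take |d_i|.
|d| = [5, 4, 2, 3, 1, 7, 6, 2, 6, 5, 2, 8]
Step 2: Midrank |d_i| (ties get averaged ranks).
ranks: |5|->7.5, |4|->6, |2|->3, |3|->5, |1|->1, |7|->11, |6|->9.5, |2|->3, |6|->9.5, |5|->7.5, |2|->3, |8|->12
Step 3: Attach original signs; sum ranks with positive sign and with negative sign.
W+ = 3 + 5 + 1 + 9.5 + 3 + 9.5 + 7.5 + 3 + 12 = 53.5
W- = 7.5 + 6 + 11 = 24.5
(Check: W+ + W- = 78 should equal n(n+1)/2 = 78.)
Step 4: Test statistic W = min(W+, W-) = 24.5.
Step 5: Ties in |d|, so use the tie-corrected normal approximation.
        E[W] = n(n+1)/4 = 12*13/4 = 39.
        Tie groups: |d|=2 (t=3), |d|=5 (t=2), |d|=6 (t=2); sum(t^3 - t) = 36.
        Var[W] = n(n+1)(2n+1)/24 - sum(t^3-t)/48 = 3900/24 - 36/48 = 161.75.
        z = (W - E[W]) / sqrt(Var[W]) = (24.5 - 39) / 12.7181 = -1.1401.
        Two-sided p = 2*Phi(z) = 0.254241.
Step 6: alpha = 0.1. fail to reject H0.

W+ = 53.5, W- = 24.5, W = min = 24.5, p = 0.254241, fail to reject H0.


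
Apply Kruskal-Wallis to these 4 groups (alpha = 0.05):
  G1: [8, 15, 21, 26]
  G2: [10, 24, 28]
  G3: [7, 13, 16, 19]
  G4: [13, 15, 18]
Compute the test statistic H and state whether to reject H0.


Step 1: Combine all N = 14 observations and assign midranks.
sorted (value, group, rank): (7,G3,1), (8,G1,2), (10,G2,3), (13,G3,4.5), (13,G4,4.5), (15,G1,6.5), (15,G4,6.5), (16,G3,8), (18,G4,9), (19,G3,10), (21,G1,11), (24,G2,12), (26,G1,13), (28,G2,14)
Step 2: Sum ranks within each group.
R_1 = 32.5 (n_1 = 4)
R_2 = 29 (n_2 = 3)
R_3 = 23.5 (n_3 = 4)
R_4 = 20 (n_4 = 3)
Step 3: H = 12/(N(N+1)) * sum(R_i^2/n_i) - 3(N+1)
     = 12/(14*15) * (32.5^2/4 + 29^2/3 + 23.5^2/4 + 20^2/3) - 3*15
     = 0.057143 * 815.792 - 45
     = 1.616667.
Step 4: Ties present; correction factor C = 1 - 12/(14^3 - 14) = 0.995604. Corrected H = 1.616667 / 0.995604 = 1.623804.
Step 5: Under H0, H ~ chi^2(3); p-value = 0.654004.
Step 6: alpha = 0.05. fail to reject H0.

H = 1.6238, df = 3, p = 0.654004, fail to reject H0.


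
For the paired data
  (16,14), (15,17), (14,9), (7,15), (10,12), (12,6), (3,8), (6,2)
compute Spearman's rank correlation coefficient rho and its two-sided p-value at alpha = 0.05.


Step 1: Rank x and y separately (midranks; no ties here).
rank(x): 16->8, 15->7, 14->6, 7->3, 10->4, 12->5, 3->1, 6->2
rank(y): 14->6, 17->8, 9->4, 15->7, 12->5, 6->2, 8->3, 2->1
Step 2: d_i = R_x(i) - R_y(i); compute d_i^2.
  (8-6)^2=4, (7-8)^2=1, (6-4)^2=4, (3-7)^2=16, (4-5)^2=1, (5-2)^2=9, (1-3)^2=4, (2-1)^2=1
sum(d^2) = 40.
Step 3: rho = 1 - 6*40 / (8*(8^2 - 1)) = 1 - 240/504 = 0.523810.
Step 4: Under H0, t = rho * sqrt((n-2)/(1-rho^2)) = 1.5062 ~ t(6).
Step 5: Two-sided p-value from the t-distribution with 6 df = 0.182721.
Step 6: alpha = 0.05. fail to reject H0.

rho = 0.5238, p = 0.182721, fail to reject H0 at alpha = 0.05.


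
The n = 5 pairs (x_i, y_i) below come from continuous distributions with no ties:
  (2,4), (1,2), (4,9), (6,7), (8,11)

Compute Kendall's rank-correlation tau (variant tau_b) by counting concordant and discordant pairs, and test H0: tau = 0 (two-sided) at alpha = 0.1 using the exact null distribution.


Step 1: Enumerate the 10 unordered pairs (i,j) with i<j and classify each by sign(x_j-x_i) * sign(y_j-y_i).
  (1,2):dx=-1,dy=-2->C; (1,3):dx=+2,dy=+5->C; (1,4):dx=+4,dy=+3->C; (1,5):dx=+6,dy=+7->C
  (2,3):dx=+3,dy=+7->C; (2,4):dx=+5,dy=+5->C; (2,5):dx=+7,dy=+9->C; (3,4):dx=+2,dy=-2->D
  (3,5):dx=+4,dy=+2->C; (4,5):dx=+2,dy=+4->C
Step 2: C = 9, D = 1, total pairs = 10.
Step 3: tau = (C - D)/(n(n-1)/2) = (9 - 1)/10 = 0.800000.
Step 4: Exact two-sided p-value (enumerate n! = 120 permutations of y under H0): p = 0.083333.
Step 5: alpha = 0.1. reject H0.

tau_b = 0.8000 (C=9, D=1), p = 0.083333, reject H0.


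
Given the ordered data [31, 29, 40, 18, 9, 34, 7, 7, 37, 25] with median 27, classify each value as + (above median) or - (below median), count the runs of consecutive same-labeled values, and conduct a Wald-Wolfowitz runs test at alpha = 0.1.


Step 1: Compute median = 27; label A = above, B = below.
Labels in order: AAABBABBAB  (n_A = 5, n_B = 5)
Step 2: Count runs R = 6.
Step 3: Under H0 (random ordering), E[R] = 2*n_A*n_B/(n_A+n_B) + 1 = 2*5*5/10 + 1 = 6.0000.
        Var[R] = 2*n_A*n_B*(2*n_A*n_B - n_A - n_B) / ((n_A+n_B)^2 * (n_A+n_B-1)) = 2000/900 = 2.2222.
        SD[R] = 1.4907.
Step 4: R = E[R], so z = 0 with no continuity correction.
Step 5: Two-sided p-value via normal approximation = 2*(1 - Phi(|z|)) = 1.000000.
Step 6: alpha = 0.1. fail to reject H0.

R = 6, z = 0.0000, p = 1.000000, fail to reject H0.


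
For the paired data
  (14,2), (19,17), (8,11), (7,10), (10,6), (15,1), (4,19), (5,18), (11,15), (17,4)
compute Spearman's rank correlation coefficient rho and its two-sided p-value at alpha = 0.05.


Step 1: Rank x and y separately (midranks; no ties here).
rank(x): 14->7, 19->10, 8->4, 7->3, 10->5, 15->8, 4->1, 5->2, 11->6, 17->9
rank(y): 2->2, 17->8, 11->6, 10->5, 6->4, 1->1, 19->10, 18->9, 15->7, 4->3
Step 2: d_i = R_x(i) - R_y(i); compute d_i^2.
  (7-2)^2=25, (10-8)^2=4, (4-6)^2=4, (3-5)^2=4, (5-4)^2=1, (8-1)^2=49, (1-10)^2=81, (2-9)^2=49, (6-7)^2=1, (9-3)^2=36
sum(d^2) = 254.
Step 3: rho = 1 - 6*254 / (10*(10^2 - 1)) = 1 - 1524/990 = -0.539394.
Step 4: Under H0, t = rho * sqrt((n-2)/(1-rho^2)) = -1.8118 ~ t(8).
Step 5: Two-sided p-value from the t-distribution with 8 df = 0.107593.
Step 6: alpha = 0.05. fail to reject H0.

rho = -0.5394, p = 0.107593, fail to reject H0 at alpha = 0.05.


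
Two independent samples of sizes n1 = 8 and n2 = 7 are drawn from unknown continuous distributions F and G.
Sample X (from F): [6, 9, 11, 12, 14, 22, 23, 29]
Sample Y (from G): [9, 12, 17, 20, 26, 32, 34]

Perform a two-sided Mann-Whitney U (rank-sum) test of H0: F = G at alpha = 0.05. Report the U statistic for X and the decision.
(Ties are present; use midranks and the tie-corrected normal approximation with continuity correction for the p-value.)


Step 1: Combine and sort all 15 observations; assign midranks.
sorted (value, group): (6,X), (9,X), (9,Y), (11,X), (12,X), (12,Y), (14,X), (17,Y), (20,Y), (22,X), (23,X), (26,Y), (29,X), (32,Y), (34,Y)
ranks: 6->1, 9->2.5, 9->2.5, 11->4, 12->5.5, 12->5.5, 14->7, 17->8, 20->9, 22->10, 23->11, 26->12, 29->13, 32->14, 34->15
Step 2: Rank sum for X: R1 = 1 + 2.5 + 4 + 5.5 + 7 + 10 + 11 + 13 = 54.
Step 3: U_X = R1 - n1(n1+1)/2 = 54 - 8*9/2 = 54 - 36 = 18.
       U_Y = n1*n2 - U_X = 56 - 18 = 38.
Step 4: Ties are present, so use the tie-corrected normal approximation (with continuity correction) for the p-value.
Step 5: p-value = 0.270731; compare to alpha = 0.05. fail to reject H0.

U_X = 18, p = 0.270731, fail to reject H0 at alpha = 0.05.


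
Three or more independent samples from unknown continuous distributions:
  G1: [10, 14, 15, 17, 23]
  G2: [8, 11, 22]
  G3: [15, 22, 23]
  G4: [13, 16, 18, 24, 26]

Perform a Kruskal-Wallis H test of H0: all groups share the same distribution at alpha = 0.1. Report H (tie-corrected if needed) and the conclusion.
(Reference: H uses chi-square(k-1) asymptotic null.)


Step 1: Combine all N = 16 observations and assign midranks.
sorted (value, group, rank): (8,G2,1), (10,G1,2), (11,G2,3), (13,G4,4), (14,G1,5), (15,G1,6.5), (15,G3,6.5), (16,G4,8), (17,G1,9), (18,G4,10), (22,G2,11.5), (22,G3,11.5), (23,G1,13.5), (23,G3,13.5), (24,G4,15), (26,G4,16)
Step 2: Sum ranks within each group.
R_1 = 36 (n_1 = 5)
R_2 = 15.5 (n_2 = 3)
R_3 = 31.5 (n_3 = 3)
R_4 = 53 (n_4 = 5)
Step 3: H = 12/(N(N+1)) * sum(R_i^2/n_i) - 3(N+1)
     = 12/(16*17) * (36^2/5 + 15.5^2/3 + 31.5^2/3 + 53^2/5) - 3*17
     = 0.044118 * 1231.83 - 51
     = 3.345588.
Step 4: Ties present; correction factor C = 1 - 18/(16^3 - 16) = 0.995588. Corrected H = 3.345588 / 0.995588 = 3.360414.
Step 5: Under H0, H ~ chi^2(3); p-value = 0.339322.
Step 6: alpha = 0.1. fail to reject H0.

H = 3.3604, df = 3, p = 0.339322, fail to reject H0.


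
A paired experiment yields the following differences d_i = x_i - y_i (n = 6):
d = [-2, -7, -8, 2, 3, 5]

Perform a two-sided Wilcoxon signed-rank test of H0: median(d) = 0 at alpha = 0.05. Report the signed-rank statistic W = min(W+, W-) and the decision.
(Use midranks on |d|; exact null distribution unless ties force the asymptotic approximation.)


Step 1: Drop any zero differences (none here) and take |d_i|.
|d| = [2, 7, 8, 2, 3, 5]
Step 2: Midrank |d_i| (ties get averaged ranks).
ranks: |2|->1.5, |7|->5, |8|->6, |2|->1.5, |3|->3, |5|->4
Step 3: Attach original signs; sum ranks with positive sign and with negative sign.
W+ = 1.5 + 3 + 4 = 8.5
W- = 1.5 + 5 + 6 = 12.5
(Check: W+ + W- = 21 should equal n(n+1)/2 = 21.)
Step 4: Test statistic W = min(W+, W-) = 8.5.
Step 5: Ties in |d|, so use the tie-corrected normal approximation.
        E[W] = n(n+1)/4 = 6*7/4 = 10.5.
        Tie groups: |d|=2 (t=2); sum(t^3 - t) = 6.
        Var[W] = n(n+1)(2n+1)/24 - sum(t^3-t)/48 = 546/24 - 6/48 = 22.625.
        z = (W - E[W]) / sqrt(Var[W]) = (8.5 - 10.5) / 4.7566 = -0.4205.
        Two-sided p = 2*Phi(z) = 0.674142.
Step 6: alpha = 0.05. fail to reject H0.

W+ = 8.5, W- = 12.5, W = min = 8.5, p = 0.674142, fail to reject H0.


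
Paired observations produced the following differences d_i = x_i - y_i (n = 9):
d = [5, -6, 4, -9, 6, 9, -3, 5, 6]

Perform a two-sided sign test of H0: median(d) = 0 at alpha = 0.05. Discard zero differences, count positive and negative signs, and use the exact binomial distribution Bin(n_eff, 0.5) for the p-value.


Step 1: Discard zero differences. Original n = 9; n_eff = number of nonzero differences = 9.
Nonzero differences (with sign): +5, -6, +4, -9, +6, +9, -3, +5, +6
Step 2: Count signs: positive = 6, negative = 3.
Step 3: Under H0: P(positive) = 0.5, so the number of positives S ~ Bin(9, 0.5).
Step 4: Two-sided exact p-value = sum of Bin(9,0.5) probabilities at or below the observed probability = 0.507812.
Step 5: alpha = 0.05. fail to reject H0.

n_eff = 9, pos = 6, neg = 3, p = 0.507812, fail to reject H0.


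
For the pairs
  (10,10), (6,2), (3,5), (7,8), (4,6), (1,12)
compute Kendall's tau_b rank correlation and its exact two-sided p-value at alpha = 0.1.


Step 1: Enumerate the 15 unordered pairs (i,j) with i<j and classify each by sign(x_j-x_i) * sign(y_j-y_i).
  (1,2):dx=-4,dy=-8->C; (1,3):dx=-7,dy=-5->C; (1,4):dx=-3,dy=-2->C; (1,5):dx=-6,dy=-4->C
  (1,6):dx=-9,dy=+2->D; (2,3):dx=-3,dy=+3->D; (2,4):dx=+1,dy=+6->C; (2,5):dx=-2,dy=+4->D
  (2,6):dx=-5,dy=+10->D; (3,4):dx=+4,dy=+3->C; (3,5):dx=+1,dy=+1->C; (3,6):dx=-2,dy=+7->D
  (4,5):dx=-3,dy=-2->C; (4,6):dx=-6,dy=+4->D; (5,6):dx=-3,dy=+6->D
Step 2: C = 8, D = 7, total pairs = 15.
Step 3: tau = (C - D)/(n(n-1)/2) = (8 - 7)/15 = 0.066667.
Step 4: Exact two-sided p-value (enumerate n! = 720 permutations of y under H0): p = 1.000000.
Step 5: alpha = 0.1. fail to reject H0.

tau_b = 0.0667 (C=8, D=7), p = 1.000000, fail to reject H0.


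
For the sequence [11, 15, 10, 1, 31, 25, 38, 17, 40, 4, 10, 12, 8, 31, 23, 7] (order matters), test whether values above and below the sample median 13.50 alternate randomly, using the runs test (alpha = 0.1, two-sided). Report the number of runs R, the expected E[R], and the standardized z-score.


Step 1: Compute median = 13.50; label A = above, B = below.
Labels in order: BABBAAAAABBBBAAB  (n_A = 8, n_B = 8)
Step 2: Count runs R = 7.
Step 3: Under H0 (random ordering), E[R] = 2*n_A*n_B/(n_A+n_B) + 1 = 2*8*8/16 + 1 = 9.0000.
        Var[R] = 2*n_A*n_B*(2*n_A*n_B - n_A - n_B) / ((n_A+n_B)^2 * (n_A+n_B-1)) = 14336/3840 = 3.7333.
        SD[R] = 1.9322.
Step 4: Continuity-corrected z = (R + 0.5 - E[R]) / SD[R] = (7 + 0.5 - 9.0000) / 1.9322 = -0.7763.
Step 5: Two-sided p-value via normal approximation = 2*(1 - Phi(|z|)) = 0.437558.
Step 6: alpha = 0.1. fail to reject H0.

R = 7, z = -0.7763, p = 0.437558, fail to reject H0.


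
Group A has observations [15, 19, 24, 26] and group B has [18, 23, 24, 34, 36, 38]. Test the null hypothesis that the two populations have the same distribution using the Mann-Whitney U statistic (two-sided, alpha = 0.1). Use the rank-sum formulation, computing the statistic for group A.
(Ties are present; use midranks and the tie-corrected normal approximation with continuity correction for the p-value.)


Step 1: Combine and sort all 10 observations; assign midranks.
sorted (value, group): (15,X), (18,Y), (19,X), (23,Y), (24,X), (24,Y), (26,X), (34,Y), (36,Y), (38,Y)
ranks: 15->1, 18->2, 19->3, 23->4, 24->5.5, 24->5.5, 26->7, 34->8, 36->9, 38->10
Step 2: Rank sum for X: R1 = 1 + 3 + 5.5 + 7 = 16.5.
Step 3: U_X = R1 - n1(n1+1)/2 = 16.5 - 4*5/2 = 16.5 - 10 = 6.5.
       U_Y = n1*n2 - U_X = 24 - 6.5 = 17.5.
Step 4: Ties are present, so use the tie-corrected normal approximation (with continuity correction) for the p-value.
Step 5: p-value = 0.284958; compare to alpha = 0.1. fail to reject H0.

U_X = 6.5, p = 0.284958, fail to reject H0 at alpha = 0.1.


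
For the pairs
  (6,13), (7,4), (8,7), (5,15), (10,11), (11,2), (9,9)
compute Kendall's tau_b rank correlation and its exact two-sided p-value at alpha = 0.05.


Step 1: Enumerate the 21 unordered pairs (i,j) with i<j and classify each by sign(x_j-x_i) * sign(y_j-y_i).
  (1,2):dx=+1,dy=-9->D; (1,3):dx=+2,dy=-6->D; (1,4):dx=-1,dy=+2->D; (1,5):dx=+4,dy=-2->D
  (1,6):dx=+5,dy=-11->D; (1,7):dx=+3,dy=-4->D; (2,3):dx=+1,dy=+3->C; (2,4):dx=-2,dy=+11->D
  (2,5):dx=+3,dy=+7->C; (2,6):dx=+4,dy=-2->D; (2,7):dx=+2,dy=+5->C; (3,4):dx=-3,dy=+8->D
  (3,5):dx=+2,dy=+4->C; (3,6):dx=+3,dy=-5->D; (3,7):dx=+1,dy=+2->C; (4,5):dx=+5,dy=-4->D
  (4,6):dx=+6,dy=-13->D; (4,7):dx=+4,dy=-6->D; (5,6):dx=+1,dy=-9->D; (5,7):dx=-1,dy=-2->C
  (6,7):dx=-2,dy=+7->D
Step 2: C = 6, D = 15, total pairs = 21.
Step 3: tau = (C - D)/(n(n-1)/2) = (6 - 15)/21 = -0.428571.
Step 4: Exact two-sided p-value (enumerate n! = 5040 permutations of y under H0): p = 0.238889.
Step 5: alpha = 0.05. fail to reject H0.

tau_b = -0.4286 (C=6, D=15), p = 0.238889, fail to reject H0.


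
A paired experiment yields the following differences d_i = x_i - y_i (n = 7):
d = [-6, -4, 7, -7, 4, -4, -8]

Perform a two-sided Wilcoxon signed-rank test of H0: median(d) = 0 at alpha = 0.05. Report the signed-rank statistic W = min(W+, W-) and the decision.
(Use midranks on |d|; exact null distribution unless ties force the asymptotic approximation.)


Step 1: Drop any zero differences (none here) and take |d_i|.
|d| = [6, 4, 7, 7, 4, 4, 8]
Step 2: Midrank |d_i| (ties get averaged ranks).
ranks: |6|->4, |4|->2, |7|->5.5, |7|->5.5, |4|->2, |4|->2, |8|->7
Step 3: Attach original signs; sum ranks with positive sign and with negative sign.
W+ = 5.5 + 2 = 7.5
W- = 4 + 2 + 5.5 + 2 + 7 = 20.5
(Check: W+ + W- = 28 should equal n(n+1)/2 = 28.)
Step 4: Test statistic W = min(W+, W-) = 7.5.
Step 5: Ties in |d|, so use the tie-corrected normal approximation.
        E[W] = n(n+1)/4 = 7*8/4 = 14.
        Tie groups: |d|=4 (t=3), |d|=7 (t=2); sum(t^3 - t) = 30.
        Var[W] = n(n+1)(2n+1)/24 - sum(t^3-t)/48 = 840/24 - 30/48 = 34.375.
        z = (W - E[W]) / sqrt(Var[W]) = (7.5 - 14) / 5.8630 = -1.1086.
        Two-sided p = 2*Phi(z) = 0.267584.
Step 6: alpha = 0.05. fail to reject H0.

W+ = 7.5, W- = 20.5, W = min = 7.5, p = 0.267584, fail to reject H0.


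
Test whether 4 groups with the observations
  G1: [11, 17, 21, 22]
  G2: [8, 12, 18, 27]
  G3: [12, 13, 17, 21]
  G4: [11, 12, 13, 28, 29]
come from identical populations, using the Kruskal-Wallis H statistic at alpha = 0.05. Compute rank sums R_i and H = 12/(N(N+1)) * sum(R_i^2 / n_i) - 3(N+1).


Step 1: Combine all N = 17 observations and assign midranks.
sorted (value, group, rank): (8,G2,1), (11,G1,2.5), (11,G4,2.5), (12,G2,5), (12,G3,5), (12,G4,5), (13,G3,7.5), (13,G4,7.5), (17,G1,9.5), (17,G3,9.5), (18,G2,11), (21,G1,12.5), (21,G3,12.5), (22,G1,14), (27,G2,15), (28,G4,16), (29,G4,17)
Step 2: Sum ranks within each group.
R_1 = 38.5 (n_1 = 4)
R_2 = 32 (n_2 = 4)
R_3 = 34.5 (n_3 = 4)
R_4 = 48 (n_4 = 5)
Step 3: H = 12/(N(N+1)) * sum(R_i^2/n_i) - 3(N+1)
     = 12/(17*18) * (38.5^2/4 + 32^2/4 + 34.5^2/4 + 48^2/5) - 3*18
     = 0.039216 * 1384.92 - 54
     = 0.310784.
Step 4: Ties present; correction factor C = 1 - 48/(17^3 - 17) = 0.990196. Corrected H = 0.310784 / 0.990196 = 0.313861.
Step 5: Under H0, H ~ chi^2(3); p-value = 0.957401.
Step 6: alpha = 0.05. fail to reject H0.

H = 0.3139, df = 3, p = 0.957401, fail to reject H0.


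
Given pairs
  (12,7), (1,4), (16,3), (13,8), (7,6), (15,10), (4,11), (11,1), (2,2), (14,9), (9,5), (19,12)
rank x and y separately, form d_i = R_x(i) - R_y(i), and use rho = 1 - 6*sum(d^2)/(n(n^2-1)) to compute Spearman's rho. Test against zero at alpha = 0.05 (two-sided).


Step 1: Rank x and y separately (midranks; no ties here).
rank(x): 12->7, 1->1, 16->11, 13->8, 7->4, 15->10, 4->3, 11->6, 2->2, 14->9, 9->5, 19->12
rank(y): 7->7, 4->4, 3->3, 8->8, 6->6, 10->10, 11->11, 1->1, 2->2, 9->9, 5->5, 12->12
Step 2: d_i = R_x(i) - R_y(i); compute d_i^2.
  (7-7)^2=0, (1-4)^2=9, (11-3)^2=64, (8-8)^2=0, (4-6)^2=4, (10-10)^2=0, (3-11)^2=64, (6-1)^2=25, (2-2)^2=0, (9-9)^2=0, (5-5)^2=0, (12-12)^2=0
sum(d^2) = 166.
Step 3: rho = 1 - 6*166 / (12*(12^2 - 1)) = 1 - 996/1716 = 0.419580.
Step 4: Under H0, t = rho * sqrt((n-2)/(1-rho^2)) = 1.4617 ~ t(10).
Step 5: Two-sided p-value from the t-distribution with 10 df = 0.174519.
Step 6: alpha = 0.05. fail to reject H0.

rho = 0.4196, p = 0.174519, fail to reject H0 at alpha = 0.05.


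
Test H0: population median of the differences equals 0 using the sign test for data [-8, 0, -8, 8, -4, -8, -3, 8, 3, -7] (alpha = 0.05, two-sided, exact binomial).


Step 1: Discard zero differences. Original n = 10; n_eff = number of nonzero differences = 9.
Nonzero differences (with sign): -8, -8, +8, -4, -8, -3, +8, +3, -7
Step 2: Count signs: positive = 3, negative = 6.
Step 3: Under H0: P(positive) = 0.5, so the number of positives S ~ Bin(9, 0.5).
Step 4: Two-sided exact p-value = sum of Bin(9,0.5) probabilities at or below the observed probability = 0.507812.
Step 5: alpha = 0.05. fail to reject H0.

n_eff = 9, pos = 3, neg = 6, p = 0.507812, fail to reject H0.


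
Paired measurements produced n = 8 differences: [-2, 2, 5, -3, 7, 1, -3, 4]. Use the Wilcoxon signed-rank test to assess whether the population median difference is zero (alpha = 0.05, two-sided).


Step 1: Drop any zero differences (none here) and take |d_i|.
|d| = [2, 2, 5, 3, 7, 1, 3, 4]
Step 2: Midrank |d_i| (ties get averaged ranks).
ranks: |2|->2.5, |2|->2.5, |5|->7, |3|->4.5, |7|->8, |1|->1, |3|->4.5, |4|->6
Step 3: Attach original signs; sum ranks with positive sign and with negative sign.
W+ = 2.5 + 7 + 8 + 1 + 6 = 24.5
W- = 2.5 + 4.5 + 4.5 = 11.5
(Check: W+ + W- = 36 should equal n(n+1)/2 = 36.)
Step 4: Test statistic W = min(W+, W-) = 11.5.
Step 5: Ties in |d|, so use the tie-corrected normal approximation.
        E[W] = n(n+1)/4 = 8*9/4 = 18.
        Tie groups: |d|=2 (t=2), |d|=3 (t=2); sum(t^3 - t) = 12.
        Var[W] = n(n+1)(2n+1)/24 - sum(t^3-t)/48 = 1224/24 - 12/48 = 50.75.
        z = (W - E[W]) / sqrt(Var[W]) = (11.5 - 18) / 7.1239 = -0.9124.
        Two-sided p = 2*Phi(z) = 0.361547.
Step 6: alpha = 0.05. fail to reject H0.

W+ = 24.5, W- = 11.5, W = min = 11.5, p = 0.361547, fail to reject H0.


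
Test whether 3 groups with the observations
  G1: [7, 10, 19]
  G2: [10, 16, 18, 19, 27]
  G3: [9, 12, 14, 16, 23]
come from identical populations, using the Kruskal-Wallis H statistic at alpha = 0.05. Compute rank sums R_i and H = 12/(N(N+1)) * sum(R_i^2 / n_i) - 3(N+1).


Step 1: Combine all N = 13 observations and assign midranks.
sorted (value, group, rank): (7,G1,1), (9,G3,2), (10,G1,3.5), (10,G2,3.5), (12,G3,5), (14,G3,6), (16,G2,7.5), (16,G3,7.5), (18,G2,9), (19,G1,10.5), (19,G2,10.5), (23,G3,12), (27,G2,13)
Step 2: Sum ranks within each group.
R_1 = 15 (n_1 = 3)
R_2 = 43.5 (n_2 = 5)
R_3 = 32.5 (n_3 = 5)
Step 3: H = 12/(N(N+1)) * sum(R_i^2/n_i) - 3(N+1)
     = 12/(13*14) * (15^2/3 + 43.5^2/5 + 32.5^2/5) - 3*14
     = 0.065934 * 664.7 - 42
     = 1.826374.
Step 4: Ties present; correction factor C = 1 - 18/(13^3 - 13) = 0.991758. Corrected H = 1.826374 / 0.991758 = 1.841551.
Step 5: Under H0, H ~ chi^2(2); p-value = 0.398210.
Step 6: alpha = 0.05. fail to reject H0.

H = 1.8416, df = 2, p = 0.398210, fail to reject H0.


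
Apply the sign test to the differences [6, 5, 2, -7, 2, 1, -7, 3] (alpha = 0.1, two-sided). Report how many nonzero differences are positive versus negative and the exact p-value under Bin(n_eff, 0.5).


Step 1: Discard zero differences. Original n = 8; n_eff = number of nonzero differences = 8.
Nonzero differences (with sign): +6, +5, +2, -7, +2, +1, -7, +3
Step 2: Count signs: positive = 6, negative = 2.
Step 3: Under H0: P(positive) = 0.5, so the number of positives S ~ Bin(8, 0.5).
Step 4: Two-sided exact p-value = sum of Bin(8,0.5) probabilities at or below the observed probability = 0.289062.
Step 5: alpha = 0.1. fail to reject H0.

n_eff = 8, pos = 6, neg = 2, p = 0.289062, fail to reject H0.


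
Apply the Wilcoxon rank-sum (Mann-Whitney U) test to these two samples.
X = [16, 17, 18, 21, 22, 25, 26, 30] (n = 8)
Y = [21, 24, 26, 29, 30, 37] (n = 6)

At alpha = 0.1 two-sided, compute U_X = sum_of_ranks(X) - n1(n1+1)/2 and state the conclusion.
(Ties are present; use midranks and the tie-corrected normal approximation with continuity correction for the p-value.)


Step 1: Combine and sort all 14 observations; assign midranks.
sorted (value, group): (16,X), (17,X), (18,X), (21,X), (21,Y), (22,X), (24,Y), (25,X), (26,X), (26,Y), (29,Y), (30,X), (30,Y), (37,Y)
ranks: 16->1, 17->2, 18->3, 21->4.5, 21->4.5, 22->6, 24->7, 25->8, 26->9.5, 26->9.5, 29->11, 30->12.5, 30->12.5, 37->14
Step 2: Rank sum for X: R1 = 1 + 2 + 3 + 4.5 + 6 + 8 + 9.5 + 12.5 = 46.5.
Step 3: U_X = R1 - n1(n1+1)/2 = 46.5 - 8*9/2 = 46.5 - 36 = 10.5.
       U_Y = n1*n2 - U_X = 48 - 10.5 = 37.5.
Step 4: Ties are present, so use the tie-corrected normal approximation (with continuity correction) for the p-value.
Step 5: p-value = 0.092210; compare to alpha = 0.1. reject H0.

U_X = 10.5, p = 0.092210, reject H0 at alpha = 0.1.


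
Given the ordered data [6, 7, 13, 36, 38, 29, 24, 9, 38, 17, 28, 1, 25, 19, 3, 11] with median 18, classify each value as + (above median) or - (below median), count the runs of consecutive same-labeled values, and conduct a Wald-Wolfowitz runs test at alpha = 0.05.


Step 1: Compute median = 18; label A = above, B = below.
Labels in order: BBBAAAABABABAABB  (n_A = 8, n_B = 8)
Step 2: Count runs R = 9.
Step 3: Under H0 (random ordering), E[R] = 2*n_A*n_B/(n_A+n_B) + 1 = 2*8*8/16 + 1 = 9.0000.
        Var[R] = 2*n_A*n_B*(2*n_A*n_B - n_A - n_B) / ((n_A+n_B)^2 * (n_A+n_B-1)) = 14336/3840 = 3.7333.
        SD[R] = 1.9322.
Step 4: R = E[R], so z = 0 with no continuity correction.
Step 5: Two-sided p-value via normal approximation = 2*(1 - Phi(|z|)) = 1.000000.
Step 6: alpha = 0.05. fail to reject H0.

R = 9, z = 0.0000, p = 1.000000, fail to reject H0.


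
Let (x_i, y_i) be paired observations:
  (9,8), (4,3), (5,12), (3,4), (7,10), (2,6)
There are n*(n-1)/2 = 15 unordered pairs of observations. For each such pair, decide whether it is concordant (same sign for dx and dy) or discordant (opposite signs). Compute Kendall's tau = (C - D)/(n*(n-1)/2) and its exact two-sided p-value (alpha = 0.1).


Step 1: Enumerate the 15 unordered pairs (i,j) with i<j and classify each by sign(x_j-x_i) * sign(y_j-y_i).
  (1,2):dx=-5,dy=-5->C; (1,3):dx=-4,dy=+4->D; (1,4):dx=-6,dy=-4->C; (1,5):dx=-2,dy=+2->D
  (1,6):dx=-7,dy=-2->C; (2,3):dx=+1,dy=+9->C; (2,4):dx=-1,dy=+1->D; (2,5):dx=+3,dy=+7->C
  (2,6):dx=-2,dy=+3->D; (3,4):dx=-2,dy=-8->C; (3,5):dx=+2,dy=-2->D; (3,6):dx=-3,dy=-6->C
  (4,5):dx=+4,dy=+6->C; (4,6):dx=-1,dy=+2->D; (5,6):dx=-5,dy=-4->C
Step 2: C = 9, D = 6, total pairs = 15.
Step 3: tau = (C - D)/(n(n-1)/2) = (9 - 6)/15 = 0.200000.
Step 4: Exact two-sided p-value (enumerate n! = 720 permutations of y under H0): p = 0.719444.
Step 5: alpha = 0.1. fail to reject H0.

tau_b = 0.2000 (C=9, D=6), p = 0.719444, fail to reject H0.


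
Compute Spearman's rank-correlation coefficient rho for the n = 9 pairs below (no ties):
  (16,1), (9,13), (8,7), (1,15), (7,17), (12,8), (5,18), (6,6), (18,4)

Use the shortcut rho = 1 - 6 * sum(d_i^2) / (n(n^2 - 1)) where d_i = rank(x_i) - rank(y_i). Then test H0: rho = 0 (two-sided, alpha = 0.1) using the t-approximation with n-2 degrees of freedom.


Step 1: Rank x and y separately (midranks; no ties here).
rank(x): 16->8, 9->6, 8->5, 1->1, 7->4, 12->7, 5->2, 6->3, 18->9
rank(y): 1->1, 13->6, 7->4, 15->7, 17->8, 8->5, 18->9, 6->3, 4->2
Step 2: d_i = R_x(i) - R_y(i); compute d_i^2.
  (8-1)^2=49, (6-6)^2=0, (5-4)^2=1, (1-7)^2=36, (4-8)^2=16, (7-5)^2=4, (2-9)^2=49, (3-3)^2=0, (9-2)^2=49
sum(d^2) = 204.
Step 3: rho = 1 - 6*204 / (9*(9^2 - 1)) = 1 - 1224/720 = -0.700000.
Step 4: Under H0, t = rho * sqrt((n-2)/(1-rho^2)) = -2.5934 ~ t(7).
Step 5: Two-sided p-value from the t-distribution with 7 df = 0.035770.
Step 6: alpha = 0.1. reject H0.

rho = -0.7000, p = 0.035770, reject H0 at alpha = 0.1.


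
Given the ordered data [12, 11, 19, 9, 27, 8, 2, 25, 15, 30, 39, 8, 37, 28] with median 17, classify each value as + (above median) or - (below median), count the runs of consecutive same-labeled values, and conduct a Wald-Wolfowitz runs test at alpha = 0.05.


Step 1: Compute median = 17; label A = above, B = below.
Labels in order: BBABABBABAABAA  (n_A = 7, n_B = 7)
Step 2: Count runs R = 10.
Step 3: Under H0 (random ordering), E[R] = 2*n_A*n_B/(n_A+n_B) + 1 = 2*7*7/14 + 1 = 8.0000.
        Var[R] = 2*n_A*n_B*(2*n_A*n_B - n_A - n_B) / ((n_A+n_B)^2 * (n_A+n_B-1)) = 8232/2548 = 3.2308.
        SD[R] = 1.7974.
Step 4: Continuity-corrected z = (R - 0.5 - E[R]) / SD[R] = (10 - 0.5 - 8.0000) / 1.7974 = 0.8345.
Step 5: Two-sided p-value via normal approximation = 2*(1 - Phi(|z|)) = 0.403986.
Step 6: alpha = 0.05. fail to reject H0.

R = 10, z = 0.8345, p = 0.403986, fail to reject H0.


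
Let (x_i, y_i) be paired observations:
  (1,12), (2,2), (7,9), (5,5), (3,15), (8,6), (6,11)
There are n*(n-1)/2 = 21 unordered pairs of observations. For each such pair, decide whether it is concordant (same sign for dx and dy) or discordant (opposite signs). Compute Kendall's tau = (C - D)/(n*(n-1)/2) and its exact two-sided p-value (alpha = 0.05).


Step 1: Enumerate the 21 unordered pairs (i,j) with i<j and classify each by sign(x_j-x_i) * sign(y_j-y_i).
  (1,2):dx=+1,dy=-10->D; (1,3):dx=+6,dy=-3->D; (1,4):dx=+4,dy=-7->D; (1,5):dx=+2,dy=+3->C
  (1,6):dx=+7,dy=-6->D; (1,7):dx=+5,dy=-1->D; (2,3):dx=+5,dy=+7->C; (2,4):dx=+3,dy=+3->C
  (2,5):dx=+1,dy=+13->C; (2,6):dx=+6,dy=+4->C; (2,7):dx=+4,dy=+9->C; (3,4):dx=-2,dy=-4->C
  (3,5):dx=-4,dy=+6->D; (3,6):dx=+1,dy=-3->D; (3,7):dx=-1,dy=+2->D; (4,5):dx=-2,dy=+10->D
  (4,6):dx=+3,dy=+1->C; (4,7):dx=+1,dy=+6->C; (5,6):dx=+5,dy=-9->D; (5,7):dx=+3,dy=-4->D
  (6,7):dx=-2,dy=+5->D
Step 2: C = 9, D = 12, total pairs = 21.
Step 3: tau = (C - D)/(n(n-1)/2) = (9 - 12)/21 = -0.142857.
Step 4: Exact two-sided p-value (enumerate n! = 5040 permutations of y under H0): p = 0.772619.
Step 5: alpha = 0.05. fail to reject H0.

tau_b = -0.1429 (C=9, D=12), p = 0.772619, fail to reject H0.


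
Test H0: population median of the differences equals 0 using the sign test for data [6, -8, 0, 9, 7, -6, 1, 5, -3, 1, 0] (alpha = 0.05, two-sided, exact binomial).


Step 1: Discard zero differences. Original n = 11; n_eff = number of nonzero differences = 9.
Nonzero differences (with sign): +6, -8, +9, +7, -6, +1, +5, -3, +1
Step 2: Count signs: positive = 6, negative = 3.
Step 3: Under H0: P(positive) = 0.5, so the number of positives S ~ Bin(9, 0.5).
Step 4: Two-sided exact p-value = sum of Bin(9,0.5) probabilities at or below the observed probability = 0.507812.
Step 5: alpha = 0.05. fail to reject H0.

n_eff = 9, pos = 6, neg = 3, p = 0.507812, fail to reject H0.


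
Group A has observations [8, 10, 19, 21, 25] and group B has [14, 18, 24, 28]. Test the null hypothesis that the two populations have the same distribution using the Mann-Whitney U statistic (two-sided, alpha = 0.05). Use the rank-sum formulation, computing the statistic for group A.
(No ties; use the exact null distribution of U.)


Step 1: Combine and sort all 9 observations; assign midranks.
sorted (value, group): (8,X), (10,X), (14,Y), (18,Y), (19,X), (21,X), (24,Y), (25,X), (28,Y)
ranks: 8->1, 10->2, 14->3, 18->4, 19->5, 21->6, 24->7, 25->8, 28->9
Step 2: Rank sum for X: R1 = 1 + 2 + 5 + 6 + 8 = 22.
Step 3: U_X = R1 - n1(n1+1)/2 = 22 - 5*6/2 = 22 - 15 = 7.
       U_Y = n1*n2 - U_X = 20 - 7 = 13.
Step 4: No ties, so the exact null distribution of U (based on enumerating the C(9,5) = 126 equally likely rank assignments) gives the two-sided p-value.
Step 5: p-value = 0.555556; compare to alpha = 0.05. fail to reject H0.

U_X = 7, p = 0.555556, fail to reject H0 at alpha = 0.05.


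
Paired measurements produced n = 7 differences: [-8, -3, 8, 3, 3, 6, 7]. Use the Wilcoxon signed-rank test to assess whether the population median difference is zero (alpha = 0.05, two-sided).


Step 1: Drop any zero differences (none here) and take |d_i|.
|d| = [8, 3, 8, 3, 3, 6, 7]
Step 2: Midrank |d_i| (ties get averaged ranks).
ranks: |8|->6.5, |3|->2, |8|->6.5, |3|->2, |3|->2, |6|->4, |7|->5
Step 3: Attach original signs; sum ranks with positive sign and with negative sign.
W+ = 6.5 + 2 + 2 + 4 + 5 = 19.5
W- = 6.5 + 2 = 8.5
(Check: W+ + W- = 28 should equal n(n+1)/2 = 28.)
Step 4: Test statistic W = min(W+, W-) = 8.5.
Step 5: Ties in |d|, so use the tie-corrected normal approximation.
        E[W] = n(n+1)/4 = 7*8/4 = 14.
        Tie groups: |d|=3 (t=3), |d|=8 (t=2); sum(t^3 - t) = 30.
        Var[W] = n(n+1)(2n+1)/24 - sum(t^3-t)/48 = 840/24 - 30/48 = 34.375.
        z = (W - E[W]) / sqrt(Var[W]) = (8.5 - 14) / 5.8630 = -0.9381.
        Two-sided p = 2*Phi(z) = 0.348202.
Step 6: alpha = 0.05. fail to reject H0.

W+ = 19.5, W- = 8.5, W = min = 8.5, p = 0.348202, fail to reject H0.


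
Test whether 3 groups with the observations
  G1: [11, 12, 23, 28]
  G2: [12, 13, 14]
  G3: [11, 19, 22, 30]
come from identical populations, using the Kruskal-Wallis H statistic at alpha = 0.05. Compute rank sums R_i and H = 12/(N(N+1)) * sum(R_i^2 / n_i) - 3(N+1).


Step 1: Combine all N = 11 observations and assign midranks.
sorted (value, group, rank): (11,G1,1.5), (11,G3,1.5), (12,G1,3.5), (12,G2,3.5), (13,G2,5), (14,G2,6), (19,G3,7), (22,G3,8), (23,G1,9), (28,G1,10), (30,G3,11)
Step 2: Sum ranks within each group.
R_1 = 24 (n_1 = 4)
R_2 = 14.5 (n_2 = 3)
R_3 = 27.5 (n_3 = 4)
Step 3: H = 12/(N(N+1)) * sum(R_i^2/n_i) - 3(N+1)
     = 12/(11*12) * (24^2/4 + 14.5^2/3 + 27.5^2/4) - 3*12
     = 0.090909 * 403.146 - 36
     = 0.649621.
Step 4: Ties present; correction factor C = 1 - 12/(11^3 - 11) = 0.990909. Corrected H = 0.649621 / 0.990909 = 0.655581.
Step 5: Under H0, H ~ chi^2(2); p-value = 0.720514.
Step 6: alpha = 0.05. fail to reject H0.

H = 0.6556, df = 2, p = 0.720514, fail to reject H0.


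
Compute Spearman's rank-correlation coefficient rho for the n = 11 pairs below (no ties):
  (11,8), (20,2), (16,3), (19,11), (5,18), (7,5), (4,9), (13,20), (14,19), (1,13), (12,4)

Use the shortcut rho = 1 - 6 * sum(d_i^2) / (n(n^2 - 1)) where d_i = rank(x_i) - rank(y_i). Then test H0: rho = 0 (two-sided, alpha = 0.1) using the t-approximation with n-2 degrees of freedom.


Step 1: Rank x and y separately (midranks; no ties here).
rank(x): 11->5, 20->11, 16->9, 19->10, 5->3, 7->4, 4->2, 13->7, 14->8, 1->1, 12->6
rank(y): 8->5, 2->1, 3->2, 11->7, 18->9, 5->4, 9->6, 20->11, 19->10, 13->8, 4->3
Step 2: d_i = R_x(i) - R_y(i); compute d_i^2.
  (5-5)^2=0, (11-1)^2=100, (9-2)^2=49, (10-7)^2=9, (3-9)^2=36, (4-4)^2=0, (2-6)^2=16, (7-11)^2=16, (8-10)^2=4, (1-8)^2=49, (6-3)^2=9
sum(d^2) = 288.
Step 3: rho = 1 - 6*288 / (11*(11^2 - 1)) = 1 - 1728/1320 = -0.309091.
Step 4: Under H0, t = rho * sqrt((n-2)/(1-rho^2)) = -0.9750 ~ t(9).
Step 5: Two-sided p-value from the t-distribution with 9 df = 0.355028.
Step 6: alpha = 0.1. fail to reject H0.

rho = -0.3091, p = 0.355028, fail to reject H0 at alpha = 0.1.
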